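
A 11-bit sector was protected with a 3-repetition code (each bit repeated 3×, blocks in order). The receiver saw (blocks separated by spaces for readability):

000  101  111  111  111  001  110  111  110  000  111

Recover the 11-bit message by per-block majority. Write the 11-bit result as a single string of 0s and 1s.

Block 1 (000): 0 ones → 0
Block 2 (101): 2 ones → 1
Block 3 (111): 3 ones → 1
Block 4 (111): 3 ones → 1
Block 5 (111): 3 ones → 1
Block 6 (001): 1 one → 0
Block 7 (110): 2 ones → 1
Block 8 (111): 3 ones → 1
Block 9 (110): 2 ones → 1
Block 10 (000): 0 ones → 0
Block 11 (111): 3 ones → 1

01111011101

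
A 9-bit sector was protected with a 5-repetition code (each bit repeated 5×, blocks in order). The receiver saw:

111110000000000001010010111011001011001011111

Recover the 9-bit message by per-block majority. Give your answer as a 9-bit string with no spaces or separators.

Block 1 (11111): 5 ones → 1
Block 2 (00000): 0 ones → 0
Block 3 (00000): 0 ones → 0
Block 4 (00101): 2 ones → 0
Block 5 (00101): 2 ones → 0
Block 6 (11011): 4 ones → 1
Block 7 (00101): 2 ones → 0
Block 8 (10010): 2 ones → 0
Block 9 (11111): 5 ones → 1

100001001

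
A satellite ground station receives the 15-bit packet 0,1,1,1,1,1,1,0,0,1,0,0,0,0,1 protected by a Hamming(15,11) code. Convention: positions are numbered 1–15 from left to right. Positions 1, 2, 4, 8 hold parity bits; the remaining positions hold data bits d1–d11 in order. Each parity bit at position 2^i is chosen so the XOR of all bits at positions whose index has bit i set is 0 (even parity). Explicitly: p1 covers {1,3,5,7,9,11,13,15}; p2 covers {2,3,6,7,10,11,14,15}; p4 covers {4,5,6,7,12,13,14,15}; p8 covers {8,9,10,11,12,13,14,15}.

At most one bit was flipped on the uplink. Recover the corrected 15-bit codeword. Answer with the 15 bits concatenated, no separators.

s1 (pos 1,3,5,7,9,11,13,15): 0⊕1⊕1⊕1⊕0⊕0⊕0⊕1 = 0
s2 (pos 2,3,6,7,10,11,14,15): 1⊕1⊕1⊕1⊕1⊕0⊕0⊕1 = 0
s4 (pos 4,5,6,7,12,13,14,15): 1⊕1⊕1⊕1⊕0⊕0⊕0⊕1 = 1
s8 (pos 8,9,10,11,12,13,14,15): 0⊕0⊕1⊕0⊕0⊕0⊕0⊕1 = 0
Syndrome s8…s1 = 0100 → error at position 4.
Flip position 4: 011111100100001 → 011011100100001

011011100100001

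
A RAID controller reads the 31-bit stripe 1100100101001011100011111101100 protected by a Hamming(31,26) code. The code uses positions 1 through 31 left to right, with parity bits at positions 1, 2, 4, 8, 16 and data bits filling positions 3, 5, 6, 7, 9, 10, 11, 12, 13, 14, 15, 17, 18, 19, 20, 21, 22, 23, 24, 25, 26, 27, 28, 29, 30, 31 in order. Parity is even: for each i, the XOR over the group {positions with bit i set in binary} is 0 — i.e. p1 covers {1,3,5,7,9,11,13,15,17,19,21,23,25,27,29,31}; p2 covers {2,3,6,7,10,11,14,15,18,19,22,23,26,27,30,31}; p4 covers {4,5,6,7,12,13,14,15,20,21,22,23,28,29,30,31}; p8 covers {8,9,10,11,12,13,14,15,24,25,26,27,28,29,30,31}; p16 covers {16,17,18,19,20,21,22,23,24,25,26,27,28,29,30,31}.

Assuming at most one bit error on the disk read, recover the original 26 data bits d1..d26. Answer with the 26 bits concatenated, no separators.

01001100101100011111101100

s1 (pos 1,3,5,7,9,11,13,15,17,19,21,23,25,27,29,31): 1⊕0⊕1⊕0⊕0⊕0⊕1⊕1⊕1⊕0⊕1⊕1⊕1⊕0⊕1⊕0 = 1
s2 (pos 2,3,6,7,10,11,14,15,18,19,22,23,26,27,30,31): 1⊕0⊕0⊕0⊕1⊕0⊕0⊕1⊕0⊕0⊕1⊕1⊕1⊕0⊕0⊕0 = 0
s4 (pos 4,5,6,7,12,13,14,15,20,21,22,23,28,29,30,31): 0⊕1⊕0⊕0⊕0⊕1⊕0⊕1⊕0⊕1⊕1⊕1⊕1⊕1⊕0⊕0 = 0
s8 (pos 8,9,10,11,12,13,14,15,24,25,26,27,28,29,30,31): 1⊕0⊕1⊕0⊕0⊕1⊕0⊕1⊕1⊕1⊕1⊕0⊕1⊕1⊕0⊕0 = 1
s16 (pos 16,17,18,19,20,21,22,23,24,25,26,27,28,29,30,31): 1⊕1⊕0⊕0⊕0⊕1⊕1⊕1⊕1⊕1⊕1⊕0⊕1⊕1⊕0⊕0 = 0
Syndrome s16…s1 = 01001 → error at position 9.
Flip position 9: 1100100101001011100011111101100 → 1100100111001011100011111101100
Read data bits from positions 3,5,6,7,9,10,11,12,13,14,15,17,18,19,20,21,22,23,24,25,26,27,28,29,30,31: 01001100101100011111101100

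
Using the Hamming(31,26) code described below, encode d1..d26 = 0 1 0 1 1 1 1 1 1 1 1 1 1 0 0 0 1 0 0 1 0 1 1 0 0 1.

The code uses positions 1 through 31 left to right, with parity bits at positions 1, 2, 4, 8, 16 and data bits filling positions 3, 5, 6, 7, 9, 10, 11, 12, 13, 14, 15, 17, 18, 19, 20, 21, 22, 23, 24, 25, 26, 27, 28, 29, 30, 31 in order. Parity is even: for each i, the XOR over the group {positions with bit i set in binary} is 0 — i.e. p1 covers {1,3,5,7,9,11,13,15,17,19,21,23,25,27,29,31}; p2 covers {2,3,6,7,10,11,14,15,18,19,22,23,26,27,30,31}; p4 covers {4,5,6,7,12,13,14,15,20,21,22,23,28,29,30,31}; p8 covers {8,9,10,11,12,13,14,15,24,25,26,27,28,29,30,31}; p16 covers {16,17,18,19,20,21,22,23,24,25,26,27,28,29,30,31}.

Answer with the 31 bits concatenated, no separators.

Place data at non-parity positions: p1 p2 0 p4 1 0 1 p8 1 1 1 1 1 1 1 p16 1 1 0 0 0 1 0 0 1 0 1 1 0 0 1
p1 (pos 1,3,5,7,9,11,13,15,17,19,21,23,25,27,29,31): XOR of data positions = 0⊕1⊕1⊕1⊕1⊕1⊕1⊕1⊕0⊕0⊕0⊕1⊕1⊕0⊕1 = 0
p2 (pos 2,3,6,7,10,11,14,15,18,19,22,23,26,27,30,31): XOR of data positions = 0⊕0⊕1⊕1⊕1⊕1⊕1⊕1⊕0⊕1⊕0⊕0⊕1⊕0⊕1 = 1
p4 (pos 4,5,6,7,12,13,14,15,20,21,22,23,28,29,30,31): XOR of data positions = 1⊕0⊕1⊕1⊕1⊕1⊕1⊕0⊕0⊕1⊕0⊕1⊕0⊕0⊕1 = 1
p8 (pos 8,9,10,11,12,13,14,15,24,25,26,27,28,29,30,31): XOR of data positions = 1⊕1⊕1⊕1⊕1⊕1⊕1⊕0⊕1⊕0⊕1⊕1⊕0⊕0⊕1 = 1
p16 (pos 16,17,18,19,20,21,22,23,24,25,26,27,28,29,30,31): XOR of data positions = 1⊕1⊕0⊕0⊕0⊕1⊕0⊕0⊕1⊕0⊕1⊕1⊕0⊕0⊕1 = 1
Codeword: 0101101111111111110001001011001

0101101111111111110001001011001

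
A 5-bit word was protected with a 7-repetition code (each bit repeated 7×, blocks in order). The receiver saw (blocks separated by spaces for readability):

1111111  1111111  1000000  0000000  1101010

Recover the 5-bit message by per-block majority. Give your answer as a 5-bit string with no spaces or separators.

11001

Block 1 (1111111): 7 ones → 1
Block 2 (1111111): 7 ones → 1
Block 3 (1000000): 1 one → 0
Block 4 (0000000): 0 ones → 0
Block 5 (1101010): 4 ones → 1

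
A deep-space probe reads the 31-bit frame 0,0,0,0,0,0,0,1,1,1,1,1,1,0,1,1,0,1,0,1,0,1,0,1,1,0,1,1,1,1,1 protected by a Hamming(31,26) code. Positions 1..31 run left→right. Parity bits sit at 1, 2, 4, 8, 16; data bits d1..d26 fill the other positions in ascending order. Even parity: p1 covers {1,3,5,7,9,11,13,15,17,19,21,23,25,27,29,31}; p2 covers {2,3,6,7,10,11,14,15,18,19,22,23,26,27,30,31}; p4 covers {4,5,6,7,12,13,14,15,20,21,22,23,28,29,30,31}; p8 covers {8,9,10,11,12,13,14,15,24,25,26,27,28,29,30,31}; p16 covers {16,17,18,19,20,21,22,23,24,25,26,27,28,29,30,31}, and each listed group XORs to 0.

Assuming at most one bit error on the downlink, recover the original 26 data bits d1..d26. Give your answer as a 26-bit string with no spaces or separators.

s1 (pos 1,3,5,7,9,11,13,15,17,19,21,23,25,27,29,31): 0⊕0⊕0⊕0⊕1⊕1⊕1⊕1⊕0⊕0⊕0⊕0⊕1⊕1⊕1⊕1 = 0
s2 (pos 2,3,6,7,10,11,14,15,18,19,22,23,26,27,30,31): 0⊕0⊕0⊕0⊕1⊕1⊕0⊕1⊕1⊕0⊕1⊕0⊕0⊕1⊕1⊕1 = 0
s4 (pos 4,5,6,7,12,13,14,15,20,21,22,23,28,29,30,31): 0⊕0⊕0⊕0⊕1⊕1⊕0⊕1⊕1⊕0⊕1⊕0⊕1⊕1⊕1⊕1 = 1
s8 (pos 8,9,10,11,12,13,14,15,24,25,26,27,28,29,30,31): 1⊕1⊕1⊕1⊕1⊕1⊕0⊕1⊕1⊕1⊕0⊕1⊕1⊕1⊕1⊕1 = 0
s16 (pos 16,17,18,19,20,21,22,23,24,25,26,27,28,29,30,31): 1⊕0⊕1⊕0⊕1⊕0⊕1⊕0⊕1⊕1⊕0⊕1⊕1⊕1⊕1⊕1 = 1
Syndrome s16…s1 = 10100 → error at position 20.
Flip position 20: 0000000111111011010101011011111 → 0000000111111011010001011011111
Read data bits from positions 3,5,6,7,9,10,11,12,13,14,15,17,18,19,20,21,22,23,24,25,26,27,28,29,30,31: 00001111101010001011011111

00001111101010001011011111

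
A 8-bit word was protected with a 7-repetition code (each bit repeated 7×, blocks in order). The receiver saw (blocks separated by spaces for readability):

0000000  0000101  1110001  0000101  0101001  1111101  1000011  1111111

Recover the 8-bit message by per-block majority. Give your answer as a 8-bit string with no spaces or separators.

00100101

Block 1 (0000000): 0 ones → 0
Block 2 (0000101): 2 ones → 0
Block 3 (1110001): 4 ones → 1
Block 4 (0000101): 2 ones → 0
Block 5 (0101001): 3 ones → 0
Block 6 (1111101): 6 ones → 1
Block 7 (1000011): 3 ones → 0
Block 8 (1111111): 7 ones → 1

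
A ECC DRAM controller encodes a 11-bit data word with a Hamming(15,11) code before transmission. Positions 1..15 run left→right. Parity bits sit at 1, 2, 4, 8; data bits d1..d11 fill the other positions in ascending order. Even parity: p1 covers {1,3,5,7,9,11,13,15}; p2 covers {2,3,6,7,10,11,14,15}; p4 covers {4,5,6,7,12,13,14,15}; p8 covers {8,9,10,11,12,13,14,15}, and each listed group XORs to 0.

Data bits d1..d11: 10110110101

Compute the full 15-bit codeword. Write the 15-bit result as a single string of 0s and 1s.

101001100110101

Place data at non-parity positions: p1 p2 1 p4 0 1 1 p8 0 1 1 0 1 0 1
p1 (pos 1,3,5,7,9,11,13,15): XOR of data positions = 1⊕0⊕1⊕0⊕1⊕1⊕1 = 1
p2 (pos 2,3,6,7,10,11,14,15): XOR of data positions = 1⊕1⊕1⊕1⊕1⊕0⊕1 = 0
p4 (pos 4,5,6,7,12,13,14,15): XOR of data positions = 0⊕1⊕1⊕0⊕1⊕0⊕1 = 0
p8 (pos 8,9,10,11,12,13,14,15): XOR of data positions = 0⊕1⊕1⊕0⊕1⊕0⊕1 = 0
Codeword: 101001100110101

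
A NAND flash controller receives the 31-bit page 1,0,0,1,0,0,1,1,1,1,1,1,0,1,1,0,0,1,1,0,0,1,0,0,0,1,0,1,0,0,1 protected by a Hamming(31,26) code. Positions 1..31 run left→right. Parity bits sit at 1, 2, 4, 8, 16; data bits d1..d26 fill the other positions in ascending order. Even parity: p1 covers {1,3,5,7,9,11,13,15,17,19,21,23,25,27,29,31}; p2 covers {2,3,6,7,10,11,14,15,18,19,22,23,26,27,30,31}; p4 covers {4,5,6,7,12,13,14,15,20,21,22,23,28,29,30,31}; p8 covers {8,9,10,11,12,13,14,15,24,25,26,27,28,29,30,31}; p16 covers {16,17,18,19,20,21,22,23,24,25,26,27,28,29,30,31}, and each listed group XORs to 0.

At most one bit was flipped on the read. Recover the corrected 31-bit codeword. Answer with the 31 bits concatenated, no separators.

s1 (pos 1,3,5,7,9,11,13,15,17,19,21,23,25,27,29,31): 1⊕0⊕0⊕1⊕1⊕1⊕0⊕1⊕0⊕1⊕0⊕0⊕0⊕0⊕0⊕1 = 1
s2 (pos 2,3,6,7,10,11,14,15,18,19,22,23,26,27,30,31): 0⊕0⊕0⊕1⊕1⊕1⊕1⊕1⊕1⊕1⊕1⊕0⊕1⊕0⊕0⊕1 = 0
s4 (pos 4,5,6,7,12,13,14,15,20,21,22,23,28,29,30,31): 1⊕0⊕0⊕1⊕1⊕0⊕1⊕1⊕0⊕0⊕1⊕0⊕1⊕0⊕0⊕1 = 0
s8 (pos 8,9,10,11,12,13,14,15,24,25,26,27,28,29,30,31): 1⊕1⊕1⊕1⊕1⊕0⊕1⊕1⊕0⊕0⊕1⊕0⊕1⊕0⊕0⊕1 = 0
s16 (pos 16,17,18,19,20,21,22,23,24,25,26,27,28,29,30,31): 0⊕0⊕1⊕1⊕0⊕0⊕1⊕0⊕0⊕0⊕1⊕0⊕1⊕0⊕0⊕1 = 0
Syndrome s16…s1 = 00001 → error at position 1.
Flip position 1: 1001001111110110011001000101001 → 0001001111110110011001000101001

0001001111110110011001000101001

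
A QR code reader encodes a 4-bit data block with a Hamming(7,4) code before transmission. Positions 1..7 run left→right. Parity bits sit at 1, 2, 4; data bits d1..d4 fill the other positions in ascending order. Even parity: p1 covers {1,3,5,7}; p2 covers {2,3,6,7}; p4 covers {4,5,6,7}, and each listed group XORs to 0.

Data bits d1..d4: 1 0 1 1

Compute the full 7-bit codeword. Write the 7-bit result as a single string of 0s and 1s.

0110011

Place data at non-parity positions: p1 p2 1 p4 0 1 1
p1 (pos 1,3,5,7): XOR of data positions = 1⊕0⊕1 = 0
p2 (pos 2,3,6,7): XOR of data positions = 1⊕1⊕1 = 1
p4 (pos 4,5,6,7): XOR of data positions = 0⊕1⊕1 = 0
Codeword: 0110011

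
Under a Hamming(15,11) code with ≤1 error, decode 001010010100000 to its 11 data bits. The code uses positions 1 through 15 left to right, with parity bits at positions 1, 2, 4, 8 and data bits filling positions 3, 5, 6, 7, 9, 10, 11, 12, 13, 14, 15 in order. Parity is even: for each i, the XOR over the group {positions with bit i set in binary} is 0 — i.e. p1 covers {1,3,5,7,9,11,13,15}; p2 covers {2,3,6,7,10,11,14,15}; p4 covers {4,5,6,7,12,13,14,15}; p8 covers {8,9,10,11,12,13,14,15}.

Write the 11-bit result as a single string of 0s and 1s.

s1 (pos 1,3,5,7,9,11,13,15): 0⊕1⊕1⊕0⊕0⊕0⊕0⊕0 = 0
s2 (pos 2,3,6,7,10,11,14,15): 0⊕1⊕0⊕0⊕1⊕0⊕0⊕0 = 0
s4 (pos 4,5,6,7,12,13,14,15): 0⊕1⊕0⊕0⊕0⊕0⊕0⊕0 = 1
s8 (pos 8,9,10,11,12,13,14,15): 1⊕0⊕1⊕0⊕0⊕0⊕0⊕0 = 0
Syndrome s8…s1 = 0100 → error at position 4.
Flip position 4: 001010010100000 → 001110010100000
Read data bits from positions 3,5,6,7,9,10,11,12,13,14,15: 11000100000

11000100000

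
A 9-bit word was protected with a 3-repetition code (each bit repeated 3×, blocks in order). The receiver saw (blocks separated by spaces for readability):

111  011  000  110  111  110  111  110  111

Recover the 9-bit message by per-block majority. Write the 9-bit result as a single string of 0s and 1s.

110111111

Block 1 (111): 3 ones → 1
Block 2 (011): 2 ones → 1
Block 3 (000): 0 ones → 0
Block 4 (110): 2 ones → 1
Block 5 (111): 3 ones → 1
Block 6 (110): 2 ones → 1
Block 7 (111): 3 ones → 1
Block 8 (110): 2 ones → 1
Block 9 (111): 3 ones → 1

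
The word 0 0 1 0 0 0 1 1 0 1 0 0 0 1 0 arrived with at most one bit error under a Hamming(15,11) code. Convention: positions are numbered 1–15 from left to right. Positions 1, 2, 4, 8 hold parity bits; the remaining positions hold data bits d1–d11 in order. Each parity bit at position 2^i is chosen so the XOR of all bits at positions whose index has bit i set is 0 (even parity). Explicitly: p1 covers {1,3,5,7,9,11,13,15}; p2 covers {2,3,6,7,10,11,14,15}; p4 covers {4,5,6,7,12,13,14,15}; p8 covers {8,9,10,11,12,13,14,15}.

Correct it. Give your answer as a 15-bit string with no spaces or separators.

s1 (pos 1,3,5,7,9,11,13,15): 0⊕1⊕0⊕1⊕0⊕0⊕0⊕0 = 0
s2 (pos 2,3,6,7,10,11,14,15): 0⊕1⊕0⊕1⊕1⊕0⊕1⊕0 = 0
s4 (pos 4,5,6,7,12,13,14,15): 0⊕0⊕0⊕1⊕0⊕0⊕1⊕0 = 0
s8 (pos 8,9,10,11,12,13,14,15): 1⊕0⊕1⊕0⊕0⊕0⊕1⊕0 = 1
Syndrome s8…s1 = 1000 → error at position 8.
Flip position 8: 001000110100010 → 001000100100010

001000100100010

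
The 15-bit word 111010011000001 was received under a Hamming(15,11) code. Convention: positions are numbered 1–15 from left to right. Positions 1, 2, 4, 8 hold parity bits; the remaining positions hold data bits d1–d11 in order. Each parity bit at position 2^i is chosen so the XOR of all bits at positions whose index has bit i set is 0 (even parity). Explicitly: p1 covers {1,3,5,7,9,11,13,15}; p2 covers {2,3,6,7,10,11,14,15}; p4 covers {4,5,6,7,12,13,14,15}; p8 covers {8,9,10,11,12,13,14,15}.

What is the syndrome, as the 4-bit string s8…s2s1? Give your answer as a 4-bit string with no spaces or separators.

s1 (pos 1,3,5,7,9,11,13,15): 1⊕1⊕1⊕0⊕1⊕0⊕0⊕1 = 1
s2 (pos 2,3,6,7,10,11,14,15): 1⊕1⊕0⊕0⊕0⊕0⊕0⊕1 = 1
s4 (pos 4,5,6,7,12,13,14,15): 0⊕1⊕0⊕0⊕0⊕0⊕0⊕1 = 0
s8 (pos 8,9,10,11,12,13,14,15): 1⊕1⊕0⊕0⊕0⊕0⊕0⊕1 = 1
Syndrome s8…s1 = 1011 → error at position 11.

1011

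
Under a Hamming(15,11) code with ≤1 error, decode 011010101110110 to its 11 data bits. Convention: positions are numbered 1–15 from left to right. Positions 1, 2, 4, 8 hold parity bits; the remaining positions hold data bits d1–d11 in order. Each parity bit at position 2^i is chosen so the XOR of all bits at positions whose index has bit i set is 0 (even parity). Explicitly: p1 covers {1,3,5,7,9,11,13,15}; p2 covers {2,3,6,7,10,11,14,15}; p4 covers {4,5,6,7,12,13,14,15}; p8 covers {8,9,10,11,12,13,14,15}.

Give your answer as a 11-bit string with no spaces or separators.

s1 (pos 1,3,5,7,9,11,13,15): 0⊕1⊕1⊕1⊕1⊕1⊕1⊕0 = 0
s2 (pos 2,3,6,7,10,11,14,15): 1⊕1⊕0⊕1⊕1⊕1⊕1⊕0 = 0
s4 (pos 4,5,6,7,12,13,14,15): 0⊕1⊕0⊕1⊕0⊕1⊕1⊕0 = 0
s8 (pos 8,9,10,11,12,13,14,15): 0⊕1⊕1⊕1⊕0⊕1⊕1⊕0 = 1
Syndrome s8…s1 = 1000 → error at position 8.
Flip position 8: 011010101110110 → 011010111110110
Read data bits from positions 3,5,6,7,9,10,11,12,13,14,15: 11011110110

11011110110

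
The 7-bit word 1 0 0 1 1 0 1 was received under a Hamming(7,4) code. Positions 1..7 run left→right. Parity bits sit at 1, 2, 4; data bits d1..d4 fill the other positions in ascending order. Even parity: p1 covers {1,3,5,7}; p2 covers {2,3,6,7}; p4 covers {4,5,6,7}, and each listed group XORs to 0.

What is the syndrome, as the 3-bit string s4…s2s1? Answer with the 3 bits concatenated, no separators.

111

s1 (pos 1,3,5,7): 1⊕0⊕1⊕1 = 1
s2 (pos 2,3,6,7): 0⊕0⊕0⊕1 = 1
s4 (pos 4,5,6,7): 1⊕1⊕0⊕1 = 1
Syndrome s4…s1 = 111 → error at position 7.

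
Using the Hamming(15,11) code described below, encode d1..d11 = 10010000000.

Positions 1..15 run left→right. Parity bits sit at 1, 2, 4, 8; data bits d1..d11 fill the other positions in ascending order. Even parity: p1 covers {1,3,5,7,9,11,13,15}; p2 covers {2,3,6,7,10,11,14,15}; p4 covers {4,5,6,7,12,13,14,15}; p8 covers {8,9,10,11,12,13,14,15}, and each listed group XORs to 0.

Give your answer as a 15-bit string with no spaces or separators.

001100100000000

Place data at non-parity positions: p1 p2 1 p4 0 0 1 p8 0 0 0 0 0 0 0
p1 (pos 1,3,5,7,9,11,13,15): XOR of data positions = 1⊕0⊕1⊕0⊕0⊕0⊕0 = 0
p2 (pos 2,3,6,7,10,11,14,15): XOR of data positions = 1⊕0⊕1⊕0⊕0⊕0⊕0 = 0
p4 (pos 4,5,6,7,12,13,14,15): XOR of data positions = 0⊕0⊕1⊕0⊕0⊕0⊕0 = 1
p8 (pos 8,9,10,11,12,13,14,15): XOR of data positions = 0⊕0⊕0⊕0⊕0⊕0⊕0 = 0
Codeword: 001100100000000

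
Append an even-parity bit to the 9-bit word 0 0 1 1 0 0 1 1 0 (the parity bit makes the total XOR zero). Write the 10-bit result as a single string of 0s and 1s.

XOR of the 9 data bits: 0⊕0⊕1⊕1⊕0⊕0⊕1⊕1⊕0 = 0
Parity bit = 0 (so all 10 bits XOR to 0).

0011001100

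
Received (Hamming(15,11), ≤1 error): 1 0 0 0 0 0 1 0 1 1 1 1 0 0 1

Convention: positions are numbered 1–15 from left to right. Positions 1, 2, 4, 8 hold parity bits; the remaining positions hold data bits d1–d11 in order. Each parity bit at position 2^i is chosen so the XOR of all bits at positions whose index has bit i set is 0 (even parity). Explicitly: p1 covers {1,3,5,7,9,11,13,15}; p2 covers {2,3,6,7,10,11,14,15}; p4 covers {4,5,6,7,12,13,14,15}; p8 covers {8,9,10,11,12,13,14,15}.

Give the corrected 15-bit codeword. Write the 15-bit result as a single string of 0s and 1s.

100000101111101

s1 (pos 1,3,5,7,9,11,13,15): 1⊕0⊕0⊕1⊕1⊕1⊕0⊕1 = 1
s2 (pos 2,3,6,7,10,11,14,15): 0⊕0⊕0⊕1⊕1⊕1⊕0⊕1 = 0
s4 (pos 4,5,6,7,12,13,14,15): 0⊕0⊕0⊕1⊕1⊕0⊕0⊕1 = 1
s8 (pos 8,9,10,11,12,13,14,15): 0⊕1⊕1⊕1⊕1⊕0⊕0⊕1 = 1
Syndrome s8…s1 = 1101 → error at position 13.
Flip position 13: 100000101111001 → 100000101111101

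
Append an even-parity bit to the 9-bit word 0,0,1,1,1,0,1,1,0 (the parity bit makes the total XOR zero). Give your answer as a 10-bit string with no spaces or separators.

XOR of the 9 data bits: 0⊕0⊕1⊕1⊕1⊕0⊕1⊕1⊕0 = 1
Parity bit = 1 (so all 10 bits XOR to 0).

0011101101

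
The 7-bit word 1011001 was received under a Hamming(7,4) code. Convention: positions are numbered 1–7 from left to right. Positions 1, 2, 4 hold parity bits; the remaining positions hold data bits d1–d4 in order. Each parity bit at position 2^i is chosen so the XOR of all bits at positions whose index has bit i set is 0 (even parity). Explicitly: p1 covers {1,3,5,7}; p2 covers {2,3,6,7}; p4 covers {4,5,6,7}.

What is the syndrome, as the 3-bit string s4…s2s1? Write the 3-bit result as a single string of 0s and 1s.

s1 (pos 1,3,5,7): 1⊕1⊕0⊕1 = 1
s2 (pos 2,3,6,7): 0⊕1⊕0⊕1 = 0
s4 (pos 4,5,6,7): 1⊕0⊕0⊕1 = 0
Syndrome s4…s1 = 001 → error at position 1.

001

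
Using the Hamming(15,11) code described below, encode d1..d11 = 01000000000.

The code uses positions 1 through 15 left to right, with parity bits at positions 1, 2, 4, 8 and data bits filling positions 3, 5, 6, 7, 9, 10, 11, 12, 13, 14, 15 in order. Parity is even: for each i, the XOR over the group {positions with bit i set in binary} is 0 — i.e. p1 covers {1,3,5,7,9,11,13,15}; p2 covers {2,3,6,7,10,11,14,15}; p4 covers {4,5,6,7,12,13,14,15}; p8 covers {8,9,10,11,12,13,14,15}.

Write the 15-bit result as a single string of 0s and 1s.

100110000000000

Place data at non-parity positions: p1 p2 0 p4 1 0 0 p8 0 0 0 0 0 0 0
p1 (pos 1,3,5,7,9,11,13,15): XOR of data positions = 0⊕1⊕0⊕0⊕0⊕0⊕0 = 1
p2 (pos 2,3,6,7,10,11,14,15): XOR of data positions = 0⊕0⊕0⊕0⊕0⊕0⊕0 = 0
p4 (pos 4,5,6,7,12,13,14,15): XOR of data positions = 1⊕0⊕0⊕0⊕0⊕0⊕0 = 1
p8 (pos 8,9,10,11,12,13,14,15): XOR of data positions = 0⊕0⊕0⊕0⊕0⊕0⊕0 = 0
Codeword: 100110000000000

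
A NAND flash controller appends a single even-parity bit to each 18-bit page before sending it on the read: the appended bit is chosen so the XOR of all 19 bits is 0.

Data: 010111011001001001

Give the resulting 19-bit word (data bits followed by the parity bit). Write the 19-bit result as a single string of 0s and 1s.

0101110110010010011

XOR of the 18 data bits: 0⊕1⊕0⊕1⊕1⊕1⊕0⊕1⊕1⊕0⊕0⊕1⊕0⊕0⊕1⊕0⊕0⊕1 = 1
Parity bit = 1 (so all 19 bits XOR to 0).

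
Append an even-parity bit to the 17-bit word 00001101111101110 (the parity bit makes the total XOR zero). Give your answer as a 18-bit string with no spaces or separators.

000011011111011100

XOR of the 17 data bits: 0⊕0⊕0⊕0⊕1⊕1⊕0⊕1⊕1⊕1⊕1⊕1⊕0⊕1⊕1⊕1⊕0 = 0
Parity bit = 0 (so all 18 bits XOR to 0).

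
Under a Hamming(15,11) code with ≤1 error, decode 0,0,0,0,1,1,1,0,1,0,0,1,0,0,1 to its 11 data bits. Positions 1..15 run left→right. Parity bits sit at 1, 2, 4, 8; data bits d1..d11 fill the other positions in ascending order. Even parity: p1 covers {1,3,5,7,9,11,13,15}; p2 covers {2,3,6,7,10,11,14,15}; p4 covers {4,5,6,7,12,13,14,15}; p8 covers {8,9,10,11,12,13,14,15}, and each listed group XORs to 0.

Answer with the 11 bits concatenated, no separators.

01111001011

s1 (pos 1,3,5,7,9,11,13,15): 0⊕0⊕1⊕1⊕1⊕0⊕0⊕1 = 0
s2 (pos 2,3,6,7,10,11,14,15): 0⊕0⊕1⊕1⊕0⊕0⊕0⊕1 = 1
s4 (pos 4,5,6,7,12,13,14,15): 0⊕1⊕1⊕1⊕1⊕0⊕0⊕1 = 1
s8 (pos 8,9,10,11,12,13,14,15): 0⊕1⊕0⊕0⊕1⊕0⊕0⊕1 = 1
Syndrome s8…s1 = 1110 → error at position 14.
Flip position 14: 000011101001001 → 000011101001011
Read data bits from positions 3,5,6,7,9,10,11,12,13,14,15: 01111001011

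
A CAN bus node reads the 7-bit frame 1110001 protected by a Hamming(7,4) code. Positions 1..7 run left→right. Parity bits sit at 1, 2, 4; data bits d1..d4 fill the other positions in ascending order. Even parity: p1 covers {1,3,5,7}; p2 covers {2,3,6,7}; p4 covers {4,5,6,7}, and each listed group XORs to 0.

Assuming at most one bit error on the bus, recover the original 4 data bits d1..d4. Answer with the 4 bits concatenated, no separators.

1000

s1 (pos 1,3,5,7): 1⊕1⊕0⊕1 = 1
s2 (pos 2,3,6,7): 1⊕1⊕0⊕1 = 1
s4 (pos 4,5,6,7): 0⊕0⊕0⊕1 = 1
Syndrome s4…s1 = 111 → error at position 7.
Flip position 7: 1110001 → 1110000
Read data bits from positions 3,5,6,7: 1000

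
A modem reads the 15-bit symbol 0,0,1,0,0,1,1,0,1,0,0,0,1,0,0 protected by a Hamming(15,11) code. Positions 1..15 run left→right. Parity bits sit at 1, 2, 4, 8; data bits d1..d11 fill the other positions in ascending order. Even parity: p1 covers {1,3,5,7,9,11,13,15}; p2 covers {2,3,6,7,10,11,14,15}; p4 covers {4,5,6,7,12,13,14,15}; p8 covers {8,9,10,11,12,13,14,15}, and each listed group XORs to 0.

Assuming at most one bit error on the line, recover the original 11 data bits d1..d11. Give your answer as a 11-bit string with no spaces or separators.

10011000100

s1 (pos 1,3,5,7,9,11,13,15): 0⊕1⊕0⊕1⊕1⊕0⊕1⊕0 = 0
s2 (pos 2,3,6,7,10,11,14,15): 0⊕1⊕1⊕1⊕0⊕0⊕0⊕0 = 1
s4 (pos 4,5,6,7,12,13,14,15): 0⊕0⊕1⊕1⊕0⊕1⊕0⊕0 = 1
s8 (pos 8,9,10,11,12,13,14,15): 0⊕1⊕0⊕0⊕0⊕1⊕0⊕0 = 0
Syndrome s8…s1 = 0110 → error at position 6.
Flip position 6: 001001101000100 → 001000101000100
Read data bits from positions 3,5,6,7,9,10,11,12,13,14,15: 10011000100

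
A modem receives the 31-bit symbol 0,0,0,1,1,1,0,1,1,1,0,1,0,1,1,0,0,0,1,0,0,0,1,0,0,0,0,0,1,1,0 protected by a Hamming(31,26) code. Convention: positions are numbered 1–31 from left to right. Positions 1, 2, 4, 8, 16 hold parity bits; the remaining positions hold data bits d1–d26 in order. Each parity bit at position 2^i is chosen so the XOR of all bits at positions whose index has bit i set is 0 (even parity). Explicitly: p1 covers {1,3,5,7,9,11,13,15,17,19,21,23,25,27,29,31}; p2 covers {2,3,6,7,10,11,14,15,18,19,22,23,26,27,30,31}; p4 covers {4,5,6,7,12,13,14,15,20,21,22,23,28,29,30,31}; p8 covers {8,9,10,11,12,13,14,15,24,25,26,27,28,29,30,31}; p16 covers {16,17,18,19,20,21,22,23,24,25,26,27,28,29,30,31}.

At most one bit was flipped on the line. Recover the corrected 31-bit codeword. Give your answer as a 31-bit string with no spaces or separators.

s1 (pos 1,3,5,7,9,11,13,15,17,19,21,23,25,27,29,31): 0⊕0⊕1⊕0⊕1⊕0⊕0⊕1⊕0⊕1⊕0⊕1⊕0⊕0⊕1⊕0 = 0
s2 (pos 2,3,6,7,10,11,14,15,18,19,22,23,26,27,30,31): 0⊕0⊕1⊕0⊕1⊕0⊕1⊕1⊕0⊕1⊕0⊕1⊕0⊕0⊕1⊕0 = 1
s4 (pos 4,5,6,7,12,13,14,15,20,21,22,23,28,29,30,31): 1⊕1⊕1⊕0⊕1⊕0⊕1⊕1⊕0⊕0⊕0⊕1⊕0⊕1⊕1⊕0 = 1
s8 (pos 8,9,10,11,12,13,14,15,24,25,26,27,28,29,30,31): 1⊕1⊕1⊕0⊕1⊕0⊕1⊕1⊕0⊕0⊕0⊕0⊕0⊕1⊕1⊕0 = 0
s16 (pos 16,17,18,19,20,21,22,23,24,25,26,27,28,29,30,31): 0⊕0⊕0⊕1⊕0⊕0⊕0⊕1⊕0⊕0⊕0⊕0⊕0⊕1⊕1⊕0 = 0
Syndrome s16…s1 = 00110 → error at position 6.
Flip position 6: 0001110111010110001000100000110 → 0001100111010110001000100000110

0001100111010110001000100000110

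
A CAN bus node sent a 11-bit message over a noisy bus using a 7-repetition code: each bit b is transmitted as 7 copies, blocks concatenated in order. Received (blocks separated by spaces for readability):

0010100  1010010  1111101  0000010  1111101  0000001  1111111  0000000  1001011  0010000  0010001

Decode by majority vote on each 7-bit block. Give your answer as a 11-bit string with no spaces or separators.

Block 1 (0010100): 2 ones → 0
Block 2 (1010010): 3 ones → 0
Block 3 (1111101): 6 ones → 1
Block 4 (0000010): 1 one → 0
Block 5 (1111101): 6 ones → 1
Block 6 (0000001): 1 one → 0
Block 7 (1111111): 7 ones → 1
Block 8 (0000000): 0 ones → 0
Block 9 (1001011): 4 ones → 1
Block 10 (0010000): 1 one → 0
Block 11 (0010001): 2 ones → 0

00101010100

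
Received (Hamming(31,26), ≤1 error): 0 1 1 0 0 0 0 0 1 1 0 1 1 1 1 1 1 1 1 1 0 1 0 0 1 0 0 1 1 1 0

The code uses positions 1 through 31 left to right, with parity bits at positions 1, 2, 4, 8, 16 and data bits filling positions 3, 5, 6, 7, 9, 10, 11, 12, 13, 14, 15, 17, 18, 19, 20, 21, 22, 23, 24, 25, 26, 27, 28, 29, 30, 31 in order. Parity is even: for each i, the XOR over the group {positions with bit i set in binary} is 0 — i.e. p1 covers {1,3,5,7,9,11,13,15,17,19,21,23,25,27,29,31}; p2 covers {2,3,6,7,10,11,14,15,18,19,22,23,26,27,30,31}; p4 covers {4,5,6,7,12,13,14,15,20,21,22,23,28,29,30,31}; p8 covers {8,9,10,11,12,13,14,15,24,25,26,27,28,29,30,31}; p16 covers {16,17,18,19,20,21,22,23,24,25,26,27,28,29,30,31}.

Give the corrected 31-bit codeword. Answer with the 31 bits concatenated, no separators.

0110010011011111111101001001110

s1 (pos 1,3,5,7,9,11,13,15,17,19,21,23,25,27,29,31): 0⊕1⊕0⊕0⊕1⊕0⊕1⊕1⊕1⊕1⊕0⊕0⊕1⊕0⊕1⊕0 = 0
s2 (pos 2,3,6,7,10,11,14,15,18,19,22,23,26,27,30,31): 1⊕1⊕0⊕0⊕1⊕0⊕1⊕1⊕1⊕1⊕1⊕0⊕0⊕0⊕1⊕0 = 1
s4 (pos 4,5,6,7,12,13,14,15,20,21,22,23,28,29,30,31): 0⊕0⊕0⊕0⊕1⊕1⊕1⊕1⊕1⊕0⊕1⊕0⊕1⊕1⊕1⊕0 = 1
s8 (pos 8,9,10,11,12,13,14,15,24,25,26,27,28,29,30,31): 0⊕1⊕1⊕0⊕1⊕1⊕1⊕1⊕0⊕1⊕0⊕0⊕1⊕1⊕1⊕0 = 0
s16 (pos 16,17,18,19,20,21,22,23,24,25,26,27,28,29,30,31): 1⊕1⊕1⊕1⊕1⊕0⊕1⊕0⊕0⊕1⊕0⊕0⊕1⊕1⊕1⊕0 = 0
Syndrome s16…s1 = 00110 → error at position 6.
Flip position 6: 0110000011011111111101001001110 → 0110010011011111111101001001110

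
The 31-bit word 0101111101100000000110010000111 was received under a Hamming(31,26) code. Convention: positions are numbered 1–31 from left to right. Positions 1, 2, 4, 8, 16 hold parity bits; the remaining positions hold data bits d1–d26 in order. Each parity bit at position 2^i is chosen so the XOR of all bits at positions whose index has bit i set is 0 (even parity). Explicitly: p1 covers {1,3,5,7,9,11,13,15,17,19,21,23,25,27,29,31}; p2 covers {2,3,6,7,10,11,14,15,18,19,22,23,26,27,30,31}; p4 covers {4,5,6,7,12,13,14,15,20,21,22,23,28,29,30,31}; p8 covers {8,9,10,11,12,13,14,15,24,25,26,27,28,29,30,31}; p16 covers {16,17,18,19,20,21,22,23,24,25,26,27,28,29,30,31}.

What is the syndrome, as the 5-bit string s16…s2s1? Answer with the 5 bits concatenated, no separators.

s1 (pos 1,3,5,7,9,11,13,15,17,19,21,23,25,27,29,31): 0⊕0⊕1⊕1⊕0⊕1⊕0⊕0⊕0⊕0⊕1⊕0⊕0⊕0⊕1⊕1 = 0
s2 (pos 2,3,6,7,10,11,14,15,18,19,22,23,26,27,30,31): 1⊕0⊕1⊕1⊕1⊕1⊕0⊕0⊕0⊕0⊕0⊕0⊕0⊕0⊕1⊕1 = 1
s4 (pos 4,5,6,7,12,13,14,15,20,21,22,23,28,29,30,31): 1⊕1⊕1⊕1⊕0⊕0⊕0⊕0⊕1⊕1⊕0⊕0⊕0⊕1⊕1⊕1 = 1
s8 (pos 8,9,10,11,12,13,14,15,24,25,26,27,28,29,30,31): 1⊕0⊕1⊕1⊕0⊕0⊕0⊕0⊕1⊕0⊕0⊕0⊕0⊕1⊕1⊕1 = 1
s16 (pos 16,17,18,19,20,21,22,23,24,25,26,27,28,29,30,31): 0⊕0⊕0⊕0⊕1⊕1⊕0⊕0⊕1⊕0⊕0⊕0⊕0⊕1⊕1⊕1 = 0
Syndrome s16…s1 = 01110 → error at position 14.

01110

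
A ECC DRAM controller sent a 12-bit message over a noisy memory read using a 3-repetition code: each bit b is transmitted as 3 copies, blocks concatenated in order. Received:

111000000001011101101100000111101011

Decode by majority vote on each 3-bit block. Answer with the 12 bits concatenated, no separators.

Block 1 (111): 3 ones → 1
Block 2 (000): 0 ones → 0
Block 3 (000): 0 ones → 0
Block 4 (001): 1 one → 0
Block 5 (011): 2 ones → 1
Block 6 (101): 2 ones → 1
Block 7 (101): 2 ones → 1
Block 8 (100): 1 one → 0
Block 9 (000): 0 ones → 0
Block 10 (111): 3 ones → 1
Block 11 (101): 2 ones → 1
Block 12 (011): 2 ones → 1

100011100111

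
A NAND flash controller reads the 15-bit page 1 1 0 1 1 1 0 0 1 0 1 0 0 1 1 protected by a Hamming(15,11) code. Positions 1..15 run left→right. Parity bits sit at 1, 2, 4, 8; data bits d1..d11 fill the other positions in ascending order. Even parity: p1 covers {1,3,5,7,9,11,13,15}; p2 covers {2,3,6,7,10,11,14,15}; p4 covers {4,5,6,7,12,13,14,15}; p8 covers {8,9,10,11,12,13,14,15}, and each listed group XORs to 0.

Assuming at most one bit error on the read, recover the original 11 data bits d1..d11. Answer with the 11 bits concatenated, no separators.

01111010011

s1 (pos 1,3,5,7,9,11,13,15): 1⊕0⊕1⊕0⊕1⊕1⊕0⊕1 = 1
s2 (pos 2,3,6,7,10,11,14,15): 1⊕0⊕1⊕0⊕0⊕1⊕1⊕1 = 1
s4 (pos 4,5,6,7,12,13,14,15): 1⊕1⊕1⊕0⊕0⊕0⊕1⊕1 = 1
s8 (pos 8,9,10,11,12,13,14,15): 0⊕1⊕0⊕1⊕0⊕0⊕1⊕1 = 0
Syndrome s8…s1 = 0111 → error at position 7.
Flip position 7: 110111001010011 → 110111101010011
Read data bits from positions 3,5,6,7,9,10,11,12,13,14,15: 01111010011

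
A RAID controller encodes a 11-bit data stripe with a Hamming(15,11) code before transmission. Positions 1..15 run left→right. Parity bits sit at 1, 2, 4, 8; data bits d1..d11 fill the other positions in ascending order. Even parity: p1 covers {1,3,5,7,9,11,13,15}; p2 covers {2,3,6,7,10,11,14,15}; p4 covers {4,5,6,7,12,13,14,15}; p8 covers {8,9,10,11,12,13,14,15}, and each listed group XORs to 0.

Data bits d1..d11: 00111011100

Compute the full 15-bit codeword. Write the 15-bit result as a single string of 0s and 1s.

Place data at non-parity positions: p1 p2 0 p4 0 1 1 p8 1 0 1 1 1 0 0
p1 (pos 1,3,5,7,9,11,13,15): XOR of data positions = 0⊕0⊕1⊕1⊕1⊕1⊕0 = 0
p2 (pos 2,3,6,7,10,11,14,15): XOR of data positions = 0⊕1⊕1⊕0⊕1⊕0⊕0 = 1
p4 (pos 4,5,6,7,12,13,14,15): XOR of data positions = 0⊕1⊕1⊕1⊕1⊕0⊕0 = 0
p8 (pos 8,9,10,11,12,13,14,15): XOR of data positions = 1⊕0⊕1⊕1⊕1⊕0⊕0 = 0
Codeword: 010001101011100

010001101011100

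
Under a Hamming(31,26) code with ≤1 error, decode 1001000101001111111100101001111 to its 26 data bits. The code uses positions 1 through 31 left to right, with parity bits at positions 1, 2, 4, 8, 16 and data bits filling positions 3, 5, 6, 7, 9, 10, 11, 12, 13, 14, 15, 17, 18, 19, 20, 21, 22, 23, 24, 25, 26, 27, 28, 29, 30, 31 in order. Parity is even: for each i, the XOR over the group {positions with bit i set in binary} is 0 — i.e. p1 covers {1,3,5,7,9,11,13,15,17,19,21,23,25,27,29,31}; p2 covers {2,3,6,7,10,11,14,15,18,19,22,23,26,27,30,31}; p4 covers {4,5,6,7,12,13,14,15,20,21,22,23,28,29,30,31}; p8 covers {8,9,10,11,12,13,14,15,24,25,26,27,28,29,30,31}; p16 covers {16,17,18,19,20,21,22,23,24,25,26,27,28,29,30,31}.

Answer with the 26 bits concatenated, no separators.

s1 (pos 1,3,5,7,9,11,13,15,17,19,21,23,25,27,29,31): 1⊕0⊕0⊕0⊕0⊕0⊕1⊕1⊕1⊕1⊕0⊕1⊕1⊕0⊕1⊕1 = 1
s2 (pos 2,3,6,7,10,11,14,15,18,19,22,23,26,27,30,31): 0⊕0⊕0⊕0⊕1⊕0⊕1⊕1⊕1⊕1⊕0⊕1⊕0⊕0⊕1⊕1 = 0
s4 (pos 4,5,6,7,12,13,14,15,20,21,22,23,28,29,30,31): 1⊕0⊕0⊕0⊕0⊕1⊕1⊕1⊕1⊕0⊕0⊕1⊕1⊕1⊕1⊕1 = 0
s8 (pos 8,9,10,11,12,13,14,15,24,25,26,27,28,29,30,31): 1⊕0⊕1⊕0⊕0⊕1⊕1⊕1⊕0⊕1⊕0⊕0⊕1⊕1⊕1⊕1 = 0
s16 (pos 16,17,18,19,20,21,22,23,24,25,26,27,28,29,30,31): 1⊕1⊕1⊕1⊕1⊕0⊕0⊕1⊕0⊕1⊕0⊕0⊕1⊕1⊕1⊕1 = 1
Syndrome s16…s1 = 10001 → error at position 17.
Flip position 17: 1001000101001111111100101001111 → 1001000101001111011100101001111
Read data bits from positions 3,5,6,7,9,10,11,12,13,14,15,17,18,19,20,21,22,23,24,25,26,27,28,29,30,31: 00000100111011100101001111

00000100111011100101001111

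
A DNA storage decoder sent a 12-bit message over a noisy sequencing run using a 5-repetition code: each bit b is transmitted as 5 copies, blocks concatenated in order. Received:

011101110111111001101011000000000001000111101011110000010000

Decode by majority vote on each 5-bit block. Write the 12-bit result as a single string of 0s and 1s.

Block 1 (01110): 3 ones → 1
Block 2 (11101): 4 ones → 1
Block 3 (11111): 5 ones → 1
Block 4 (00110): 2 ones → 0
Block 5 (10110): 3 ones → 1
Block 6 (00000): 0 ones → 0
Block 7 (00000): 0 ones → 0
Block 8 (10001): 2 ones → 0
Block 9 (11101): 4 ones → 1
Block 10 (01111): 4 ones → 1
Block 11 (00000): 0 ones → 0
Block 12 (10000): 1 one → 0

111010001100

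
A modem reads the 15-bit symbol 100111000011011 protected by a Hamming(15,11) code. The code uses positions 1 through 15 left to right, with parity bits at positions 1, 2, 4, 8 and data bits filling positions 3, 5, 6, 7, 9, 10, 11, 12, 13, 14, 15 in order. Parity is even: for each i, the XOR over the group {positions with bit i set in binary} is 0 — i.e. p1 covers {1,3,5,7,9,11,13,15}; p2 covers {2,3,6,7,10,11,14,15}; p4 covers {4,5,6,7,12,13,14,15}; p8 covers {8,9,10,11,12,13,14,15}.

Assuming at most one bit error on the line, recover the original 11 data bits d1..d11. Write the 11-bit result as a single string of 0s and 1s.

s1 (pos 1,3,5,7,9,11,13,15): 1⊕0⊕1⊕0⊕0⊕1⊕0⊕1 = 0
s2 (pos 2,3,6,7,10,11,14,15): 0⊕0⊕1⊕0⊕0⊕1⊕1⊕1 = 0
s4 (pos 4,5,6,7,12,13,14,15): 1⊕1⊕1⊕0⊕1⊕0⊕1⊕1 = 0
s8 (pos 8,9,10,11,12,13,14,15): 0⊕0⊕0⊕1⊕1⊕0⊕1⊕1 = 0
Syndrome s8…s1 = 0000 → no error.
Read data bits from positions 3,5,6,7,9,10,11,12,13,14,15: 01100011011

01100011011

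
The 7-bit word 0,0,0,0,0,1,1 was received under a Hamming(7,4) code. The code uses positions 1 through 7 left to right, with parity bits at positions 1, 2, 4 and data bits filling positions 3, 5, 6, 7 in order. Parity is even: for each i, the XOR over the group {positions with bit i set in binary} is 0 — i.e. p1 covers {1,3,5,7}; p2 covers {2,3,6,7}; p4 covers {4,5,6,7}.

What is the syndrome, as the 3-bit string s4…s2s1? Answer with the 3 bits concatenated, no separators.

001

s1 (pos 1,3,5,7): 0⊕0⊕0⊕1 = 1
s2 (pos 2,3,6,7): 0⊕0⊕1⊕1 = 0
s4 (pos 4,5,6,7): 0⊕0⊕1⊕1 = 0
Syndrome s4…s1 = 001 → error at position 1.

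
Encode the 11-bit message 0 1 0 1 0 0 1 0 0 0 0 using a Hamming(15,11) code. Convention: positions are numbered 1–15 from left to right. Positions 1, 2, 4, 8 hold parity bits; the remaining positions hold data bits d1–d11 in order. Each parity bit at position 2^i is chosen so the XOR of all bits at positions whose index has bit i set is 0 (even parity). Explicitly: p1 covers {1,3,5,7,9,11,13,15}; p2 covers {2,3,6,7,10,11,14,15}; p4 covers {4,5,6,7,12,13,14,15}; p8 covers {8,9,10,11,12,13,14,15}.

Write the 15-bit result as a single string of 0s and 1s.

Place data at non-parity positions: p1 p2 0 p4 1 0 1 p8 0 0 1 0 0 0 0
p1 (pos 1,3,5,7,9,11,13,15): XOR of data positions = 0⊕1⊕1⊕0⊕1⊕0⊕0 = 1
p2 (pos 2,3,6,7,10,11,14,15): XOR of data positions = 0⊕0⊕1⊕0⊕1⊕0⊕0 = 0
p4 (pos 4,5,6,7,12,13,14,15): XOR of data positions = 1⊕0⊕1⊕0⊕0⊕0⊕0 = 0
p8 (pos 8,9,10,11,12,13,14,15): XOR of data positions = 0⊕0⊕1⊕0⊕0⊕0⊕0 = 1
Codeword: 100010110010000

100010110010000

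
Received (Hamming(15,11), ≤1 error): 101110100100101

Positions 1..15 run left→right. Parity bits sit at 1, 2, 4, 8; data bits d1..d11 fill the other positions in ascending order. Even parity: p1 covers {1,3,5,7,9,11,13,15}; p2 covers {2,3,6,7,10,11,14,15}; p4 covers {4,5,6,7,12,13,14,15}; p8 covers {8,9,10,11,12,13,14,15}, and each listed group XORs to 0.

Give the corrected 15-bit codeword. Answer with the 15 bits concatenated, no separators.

s1 (pos 1,3,5,7,9,11,13,15): 1⊕1⊕1⊕1⊕0⊕0⊕1⊕1 = 0
s2 (pos 2,3,6,7,10,11,14,15): 0⊕1⊕0⊕1⊕1⊕0⊕0⊕1 = 0
s4 (pos 4,5,6,7,12,13,14,15): 1⊕1⊕0⊕1⊕0⊕1⊕0⊕1 = 1
s8 (pos 8,9,10,11,12,13,14,15): 0⊕0⊕1⊕0⊕0⊕1⊕0⊕1 = 1
Syndrome s8…s1 = 1100 → error at position 12.
Flip position 12: 101110100100101 → 101110100101101

101110100101101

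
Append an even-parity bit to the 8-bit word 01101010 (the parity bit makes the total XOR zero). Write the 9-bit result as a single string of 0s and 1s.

011010100

XOR of the 8 data bits: 0⊕1⊕1⊕0⊕1⊕0⊕1⊕0 = 0
Parity bit = 0 (so all 9 bits XOR to 0).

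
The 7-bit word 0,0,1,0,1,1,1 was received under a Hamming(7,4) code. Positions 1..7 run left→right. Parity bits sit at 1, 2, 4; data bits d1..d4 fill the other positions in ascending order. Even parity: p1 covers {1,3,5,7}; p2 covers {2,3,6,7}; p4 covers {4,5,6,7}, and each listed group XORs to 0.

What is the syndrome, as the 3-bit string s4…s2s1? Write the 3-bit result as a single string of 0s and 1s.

s1 (pos 1,3,5,7): 0⊕1⊕1⊕1 = 1
s2 (pos 2,3,6,7): 0⊕1⊕1⊕1 = 1
s4 (pos 4,5,6,7): 0⊕1⊕1⊕1 = 1
Syndrome s4…s1 = 111 → error at position 7.

111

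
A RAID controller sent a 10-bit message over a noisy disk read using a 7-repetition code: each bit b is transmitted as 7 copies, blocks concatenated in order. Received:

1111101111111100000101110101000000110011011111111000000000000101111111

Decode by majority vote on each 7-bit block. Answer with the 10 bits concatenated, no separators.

Block 1 (1111101): 6 ones → 1
Block 2 (1111111): 7 ones → 1
Block 3 (0000010): 1 one → 0
Block 4 (1110101): 5 ones → 1
Block 5 (0000001): 1 one → 0
Block 6 (1001101): 4 ones → 1
Block 7 (1111111): 7 ones → 1
Block 8 (0000000): 0 ones → 0
Block 9 (0000010): 1 one → 0
Block 10 (1111111): 7 ones → 1

1101011001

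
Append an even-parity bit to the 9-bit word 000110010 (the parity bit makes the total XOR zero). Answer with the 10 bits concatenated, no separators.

XOR of the 9 data bits: 0⊕0⊕0⊕1⊕1⊕0⊕0⊕1⊕0 = 1
Parity bit = 1 (so all 10 bits XOR to 0).

0001100101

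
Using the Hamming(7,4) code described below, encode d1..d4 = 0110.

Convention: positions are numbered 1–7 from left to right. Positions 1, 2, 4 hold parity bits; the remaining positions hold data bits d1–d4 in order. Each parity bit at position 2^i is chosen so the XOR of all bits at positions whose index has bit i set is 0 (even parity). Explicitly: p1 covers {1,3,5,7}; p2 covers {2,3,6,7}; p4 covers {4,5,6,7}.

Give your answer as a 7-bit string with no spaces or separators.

Place data at non-parity positions: p1 p2 0 p4 1 1 0
p1 (pos 1,3,5,7): XOR of data positions = 0⊕1⊕0 = 1
p2 (pos 2,3,6,7): XOR of data positions = 0⊕1⊕0 = 1
p4 (pos 4,5,6,7): XOR of data positions = 1⊕1⊕0 = 0
Codeword: 1100110

1100110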